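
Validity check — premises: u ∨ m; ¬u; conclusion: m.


This matches the form of disjunctive syllogism: the conclusion follows in every model of the premises.

Valid.


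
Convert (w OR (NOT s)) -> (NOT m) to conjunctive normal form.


Step 1: Rewrite as ¬(w ∨ (¬s)) ∨ (¬m) = (¬w ∧ ¬(¬s)) ∨ (¬m).
Step 2: Distribute ∨ over ∧.
Step 3: Eliminate any double negations (¬¬X = X).

((NOT w) OR (NOT m)) AND (s OR (NOT m))


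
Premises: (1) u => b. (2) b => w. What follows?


Hypothetical syllogism: from (P → Q) and (Q → R), infer (P → R).
Chain the two implications through the shared middle term 'b'.

u => w


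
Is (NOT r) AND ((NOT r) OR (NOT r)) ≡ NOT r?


Compare truth tables:
r | φ | ψ
---------
F | T | T
T | F | F
The columns φ and ψ agree on every row.

Yes, they are logically equivalent.


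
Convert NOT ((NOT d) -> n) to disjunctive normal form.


Step 1: Rewrite implication then negate: ¬(¬(¬d) ∨ n) = (¬d) ∧ ¬n.

(NOT d) AND (NOT n)


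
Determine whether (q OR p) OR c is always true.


Build the truth table over {c, p, q}:
c | p | q | φ
-------------
F | F | F | F
T | F | F | T
F | T | F | T
T | T | F | T
F | F | T | T
T | F | T | T
F | T | T | T
T | T | T | T
Counterexample at row 1: with c=F, p=F, q=F, the formula is F.

No, it is not a tautology.


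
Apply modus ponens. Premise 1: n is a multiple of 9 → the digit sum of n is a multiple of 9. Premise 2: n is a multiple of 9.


Modus ponens: from (P → Q) and P, infer Q.
P = 'n is a multiple of 9' is asserted, and P → Q holds, so Q follows.

the digit sum of n is a multiple of 9.


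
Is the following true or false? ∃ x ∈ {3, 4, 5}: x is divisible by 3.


Evaluate the predicate on each element: 3:T, 4:F, 5:F.
Witness x = 3 satisfies the predicate.

T


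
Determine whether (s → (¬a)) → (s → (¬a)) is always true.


Build the truth table over {a, s}:
a | s | φ
---------
F | F | T
T | F | T
F | T | T
T | T | T
Every row evaluates to true.

Yes, it is a tautology.


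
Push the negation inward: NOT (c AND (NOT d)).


De Morgan: the negation of a conjunction is the disjunction of the negations.
Distribute NOT across AND, flipping it to OR, and negate each literal.

(NOT c) OR d


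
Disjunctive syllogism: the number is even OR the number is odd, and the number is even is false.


Disjunctive syllogism: from (P ∨ Q) and ¬P, infer Q.
One disjunct, 'the number is even', is ruled out; the other must hold.

the number is odd


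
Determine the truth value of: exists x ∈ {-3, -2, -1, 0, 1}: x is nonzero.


Evaluate the predicate on each element: -3:True, -2:True, -1:True, 0:False, 1:True.
Witness x = -3 satisfies the predicate.

True


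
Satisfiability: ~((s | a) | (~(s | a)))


Check all 4 assignments over {a, s}:
a | s | φ
---------
False | False | False
True | False | False
False | True | False
True | True | False
No assignment makes the formula true.

Unsatisfiable.


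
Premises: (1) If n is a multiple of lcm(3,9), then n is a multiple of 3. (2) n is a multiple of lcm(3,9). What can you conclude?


Modus ponens: from (P → Q) and P, infer Q.
P = 'n is a multiple of lcm(3,9)' is asserted, and P → Q holds, so Q follows.

n is a multiple of 3.


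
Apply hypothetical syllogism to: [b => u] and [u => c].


Hypothetical syllogism: from (P → Q) and (Q → R), infer (P → R).
Chain the two implications through the shared middle term 'u'.

b => c


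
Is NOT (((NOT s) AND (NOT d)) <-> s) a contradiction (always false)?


Truth table over {d, s}:
d | s | φ
---------
F | F | T
T | F | F
F | T | T
T | T | T
Satisfying assignment at row 1: d=F, s=F gives T.

No, it is not a contradiction.


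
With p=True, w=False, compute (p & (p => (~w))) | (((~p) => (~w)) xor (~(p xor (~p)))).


Substitute p=True, w=False:
… (earlier sub-steps elided)
p => (~w) = True => True = True
p & (p => (~w)) = True & True = True
~p = False
~w = True
(~p) => (~w) = False => True = True
~p = False
p xor (~p) = True xor False = True
~(p xor (~p)) = False
((~p) => (~w)) xor (~(p xor (~p))) = True xor False = True
(p & (p => (~w))) | (((~p) => (~w)) xor (~(p xor (~p)))) = True | True = True

True


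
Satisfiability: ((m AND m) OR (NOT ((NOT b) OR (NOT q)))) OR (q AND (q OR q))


Search for a satisfying assignment over {b, m, q}.
Try b=F, m=T, q=F: the formula evaluates to T.
A satisfying assignment exists.

Satisfiable.


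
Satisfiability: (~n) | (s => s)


Search for a satisfying assignment over {n, s}.
Try n=False, s=False: the formula evaluates to True.
A satisfying assignment exists.

Satisfiable.


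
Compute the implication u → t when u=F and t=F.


Implication is false only when antecedent is true and consequent is false.
Substitute: u=F, t=F.
F → F evaluates to T.

T


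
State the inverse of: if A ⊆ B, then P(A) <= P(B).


The inverse of (P → Q) is (¬P → ¬Q). It is equivalent to the converse, not to the original.
Here P = 'A ⊆ B' and Q = 'P(A) <= P(B)'.

If not (A ⊆ B), then not (P(A) <= P(B)).


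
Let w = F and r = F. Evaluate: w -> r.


Implication is false only when antecedent is true and consequent is false.
Substitute: w=F, r=F.
F -> F evaluates to T.

T


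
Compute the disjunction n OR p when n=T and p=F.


Disjunction is false only when both operands are false.
Substitute: n=T, p=F.
T OR F evaluates to T.

T


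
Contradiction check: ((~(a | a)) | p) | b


Truth table over {a, b, p}:
a | b | p | φ
-------------
False | False | False | True
True | False | False | False
False | True | False | True
True | True | False | True
False | False | True | True
True | False | True | True
False | True | True | True
True | True | True | True
Satisfying assignment at row 1: a=False, b=False, p=False gives True.

No, it is not a contradiction.


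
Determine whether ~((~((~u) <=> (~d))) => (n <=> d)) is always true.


Build the truth table over {d, n, u}:
d | n | u | φ
-------------
False | False | False | False
True | False | False | True
False | True | False | False
True | True | False | False
False | False | True | False
True | False | True | False
False | True | True | True
True | True | True | False
Counterexample at row 1: with d=False, n=False, u=False, the formula is False.

No, it is not a tautology.


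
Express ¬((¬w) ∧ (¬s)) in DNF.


Step 1: Apply De Morgan: ¬((¬w) ∧ (¬s)) = ¬(¬w) ∨ ¬(¬s).
Step 2: Eliminate any double negations (¬¬X = X).

w ∨ s


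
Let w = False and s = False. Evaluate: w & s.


Conjunction is true only when both operands are true.
Substitute: w=False, s=False.
False & False evaluates to False.

False


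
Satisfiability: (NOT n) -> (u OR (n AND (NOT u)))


Search for a satisfying assignment over {n, u}.
Try n=T, u=F: the formula evaluates to T.
A satisfying assignment exists.

Satisfiable.


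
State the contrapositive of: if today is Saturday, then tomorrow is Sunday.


The contrapositive of (P → Q) is (¬Q → ¬P); it is logically equivalent to the original.
Here P = 'today is Saturday' and Q = 'tomorrow is Sunday'.

If not (tomorrow is Sunday), then not (today is Saturday).


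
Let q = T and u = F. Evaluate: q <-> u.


Biconditional is true when both operands have the same truth value.
Substitute: q=T, u=F.
T <-> F evaluates to F.

F


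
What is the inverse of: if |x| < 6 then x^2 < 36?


The inverse of (P → Q) is (¬P → ¬Q). It is equivalent to the converse, not to the original.
Here P = '|x| < 6' and Q = 'x^2 < 36'.

If not (|x| < 6), then not (x^2 < 36).


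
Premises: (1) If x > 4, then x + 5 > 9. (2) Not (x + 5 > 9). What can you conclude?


Modus tollens: from (P → Q) and ¬Q, infer ¬P.
Q = 'x + 5 > 9' is denied; since P → Q, P must also fail.

Not (x > 4).


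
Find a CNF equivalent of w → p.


Step 1: Rewrite w → p as ¬w ∨ p.

(¬w) ∨ p


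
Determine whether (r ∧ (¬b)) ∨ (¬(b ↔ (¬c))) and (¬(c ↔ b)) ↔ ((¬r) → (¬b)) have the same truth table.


Compare truth tables:
b | c | r | φ | ψ
-----------------
F | F | F | T | F
T | F | F | F | F
F | T | F | F | T
T | T | F | T | T
F | F | T | T | F
T | F | T | F | T
F | T | T | T | T
T | T | T | T | F
They differ at row 1 (b=F, c=F, r=F): φ=T but ψ=F.

No, they are not logically equivalent.


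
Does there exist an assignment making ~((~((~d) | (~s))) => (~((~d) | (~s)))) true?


Check all 4 assignments over {d, s}:
d | s | φ
---------
False | False | False
True | False | False
False | True | False
True | True | False
No assignment makes the formula true.

Unsatisfiable.


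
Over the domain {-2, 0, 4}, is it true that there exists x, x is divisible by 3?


Evaluate the predicate on each element: -2:F, 0:T, 4:F.
Witness x = 0 satisfies the predicate.

T


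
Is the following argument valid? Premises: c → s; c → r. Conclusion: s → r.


This is (no valid rule). There exist truth assignments where the premises are all true but the conclusion is false.

Invalid.


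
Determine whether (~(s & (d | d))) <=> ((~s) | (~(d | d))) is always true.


Build the truth table over {d, s}:
d | s | φ
---------
False | False | True
True | False | True
False | True | True
True | True | True
Every row evaluates to true.

Yes, it is a tautology.


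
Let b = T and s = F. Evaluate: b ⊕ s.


Exclusive or is true when exactly one operand is true.
Substitute: b=T, s=F.
T ⊕ F evaluates to T.

T


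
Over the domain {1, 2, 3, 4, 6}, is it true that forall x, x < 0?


Evaluate the predicate on each element: 1:False, 2:False, 3:False, 4:False, 6:False.
Counterexample x = 1 fails the predicate.

False


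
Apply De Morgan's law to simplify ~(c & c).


De Morgan: the negation of a conjunction is the disjunction of the negations.
Distribute ~ across &, flipping it to |, and negate each literal.

(~c) | (~c)


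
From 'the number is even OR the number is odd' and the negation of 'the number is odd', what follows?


Disjunctive syllogism: from (P ∨ Q) and ¬P, infer Q.
One disjunct, 'the number is odd', is ruled out; the other must hold.

the number is even


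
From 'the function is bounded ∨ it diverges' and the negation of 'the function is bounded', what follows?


Disjunctive syllogism: from (P ∨ Q) and ¬P, infer Q.
One disjunct, 'the function is bounded', is ruled out; the other must hold.

it diverges


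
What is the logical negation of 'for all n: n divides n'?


¬(for all x: φ) = there exists x: ¬φ, and ¬(there exists x: φ) = for all x: ¬φ.
Apply to the universal statement.

there exists n: NOT(n divides n)


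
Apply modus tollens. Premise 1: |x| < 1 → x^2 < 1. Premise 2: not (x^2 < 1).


Modus tollens: from (P → Q) and ¬Q, infer ¬P.
Q = 'x^2 < 1' is denied; since P → Q, P must also fail.

Not (|x| < 1).


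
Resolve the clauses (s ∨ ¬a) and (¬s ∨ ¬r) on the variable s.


The clauses contain complementary literals s and ¬s.
Resolution eliminates this pair and disjoins the remaining literals (merging duplicates).

(¬a ∨ ¬r)


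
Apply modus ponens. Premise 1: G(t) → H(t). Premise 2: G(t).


Modus ponens: from (P → Q) and P, infer Q.
P = 'G(t)' is asserted, and P → Q holds, so Q follows.

H(t).


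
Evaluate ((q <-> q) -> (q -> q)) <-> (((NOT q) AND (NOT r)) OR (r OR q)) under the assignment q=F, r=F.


Substitute q=F, r=F:
q <-> q = F <-> F = T
q -> q = F -> F = T
(q <-> q) -> (q -> q) = T -> T = T
NOT q = T
NOT r = T
(NOT q) AND (NOT r) = T AND T = T
r OR q = F OR F = F
((NOT q) AND (NOT r)) OR (r OR q) = T OR F = T
((q <-> q) -> (q -> q)) <-> (((NOT q) AND (NOT r)) OR (r OR q)) = T <-> T = T

T


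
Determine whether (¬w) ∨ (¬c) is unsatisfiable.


Truth table over {c, w}:
c | w | φ
---------
F | F | T
T | F | T
F | T | T
T | T | F
Satisfying assignment at row 1: c=F, w=F gives T.

No, it is not a contradiction.


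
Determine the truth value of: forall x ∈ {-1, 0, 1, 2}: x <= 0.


Evaluate the predicate on each element: -1:True, 0:True, 1:False, 2:False.
Counterexample x = 1 fails the predicate.

False


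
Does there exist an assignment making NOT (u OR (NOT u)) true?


Check all 2 assignments over {u}:
u | φ
-----
F | F
T | F
No assignment makes the formula true.

Unsatisfiable.


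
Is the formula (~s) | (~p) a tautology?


Build the truth table over {p, s}:
p | s | φ
---------
False | False | True
True | False | True
False | True | True
True | True | False
Counterexample at row 4: with p=True, s=True, the formula is False.

No, it is not a tautology.


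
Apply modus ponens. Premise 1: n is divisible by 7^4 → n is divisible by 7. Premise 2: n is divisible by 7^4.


Modus ponens: from (P → Q) and P, infer Q.
P = 'n is divisible by 7^4' is asserted, and P → Q holds, so Q follows.

n is divisible by 7.


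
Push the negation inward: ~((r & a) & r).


De Morgan: the negation of a conjunction is the disjunction of the negations.
Distribute ~ across &, flipping it to |, and negate each literal.

((~r) | (~a)) | (~r)


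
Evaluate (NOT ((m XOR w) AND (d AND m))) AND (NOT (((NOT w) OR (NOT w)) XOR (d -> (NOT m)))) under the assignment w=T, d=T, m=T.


Substitute w=T, d=T, m=T:
… (earlier sub-steps elided)
(m XOR w) AND (d AND m) = F AND T = F
NOT ((m XOR w) AND (d AND m)) = T
NOT w = F
NOT w = F
(NOT w) OR (NOT w) = F OR F = F
NOT m = F
d -> (NOT m) = T -> F = F
((NOT w) OR (NOT w)) XOR (d -> (NOT m)) = F XOR F = F
NOT (((NOT w) OR (NOT w)) XOR (d -> (NOT m))) = T
(NOT ((m XOR w) AND (d AND m))) AND (NOT (((NOT w) OR (NOT w)) XOR (d -> (NOT m)))) = T AND T = T

T


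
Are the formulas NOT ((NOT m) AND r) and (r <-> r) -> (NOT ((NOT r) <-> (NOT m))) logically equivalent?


Compare truth tables:
m | r | φ | ψ
-------------
F | F | T | F
T | F | T | T
F | T | F | T
T | T | T | F
They differ at row 1 (m=F, r=F): φ=T but ψ=F.

No, they are not logically equivalent.


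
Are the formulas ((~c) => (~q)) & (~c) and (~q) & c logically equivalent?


Compare truth tables:
c | q | φ | ψ
-------------
False | False | True | False
True | False | False | True
False | True | False | False
True | True | False | False
They differ at row 1 (c=False, q=False): φ=True but ψ=False.

No, they are not logically equivalent.


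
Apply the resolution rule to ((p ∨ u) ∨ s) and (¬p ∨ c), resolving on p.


The clauses contain complementary literals p and ¬p.
Resolution eliminates this pair and disjoins the remaining literals (merging duplicates).

((u ∨ s) ∨ c)


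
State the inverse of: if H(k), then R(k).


The inverse of (P → Q) is (¬P → ¬Q). It is equivalent to the converse, not to the original.
Here P = 'H(k)' and Q = 'R(k)'.

If not (H(k)), then not (R(k)).


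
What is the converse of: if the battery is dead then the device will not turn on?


The converse of (P → Q) is (Q → P). It is not in general equivalent to the original.
Here P = 'the battery is dead' and Q = 'the device will not turn on'.

If the device will not turn on, then the battery is dead.


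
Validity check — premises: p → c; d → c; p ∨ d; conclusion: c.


This matches the form of proof by cases: the conclusion follows in every model of the premises.

Valid.


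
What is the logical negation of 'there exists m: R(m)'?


¬(for all x: φ) = there exists x: ¬φ, and ¬(there exists x: φ) = for all x: ¬φ.
Apply to the existential statement.

for all m: NOT(R(m))


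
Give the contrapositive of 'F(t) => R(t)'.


The contrapositive of (P → Q) is (¬Q → ¬P); it is logically equivalent to the original.
Here P = 'F(t)' and Q = 'R(t)'.

If not (R(t)), then not (F(t)).


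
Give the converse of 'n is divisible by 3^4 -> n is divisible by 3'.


The converse of (P → Q) is (Q → P). It is not in general equivalent to the original.
Here P = 'n is divisible by 3^4' and Q = 'n is divisible by 3'.

If n is divisible by 3, then n is divisible by 3^4.


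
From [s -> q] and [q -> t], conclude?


Hypothetical syllogism: from (P → Q) and (Q → R), infer (P → R).
Chain the two implications through the shared middle term 'q'.

s -> t


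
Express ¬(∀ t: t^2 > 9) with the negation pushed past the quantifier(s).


¬(∀ x: φ) = ∃ x: ¬φ, and ¬(∃ x: φ) = ∀ x: ¬φ.
Apply to the universal statement.

∃ t: ¬(t^2 > 9)


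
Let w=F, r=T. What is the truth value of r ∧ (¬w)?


Substitute w=F, r=T:
¬w = T
r ∧ (¬w) = T ∧ T = T

T


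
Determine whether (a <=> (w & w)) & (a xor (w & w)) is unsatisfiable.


Truth table over {a, w}:
a | w | φ
---------
False | False | False
True | False | False
False | True | False
True | True | False
Every row is false.

Yes, it is a contradiction.


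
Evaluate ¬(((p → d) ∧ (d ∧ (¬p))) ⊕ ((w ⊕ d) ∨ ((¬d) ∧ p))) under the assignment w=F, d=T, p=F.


Substitute w=F, d=T, p=F:
p → d = F → T = T
¬p = T
d ∧ (¬p) = T ∧ T = T
(p → d) ∧ (d ∧ (¬p)) = T ∧ T = T
w ⊕ d = F ⊕ T = T
¬d = F
(¬d) ∧ p = F ∧ F = F
(w ⊕ d) ∨ ((¬d) ∧ p) = T ∨ F = T
((p → d) ∧ (d ∧ (¬p))) ⊕ ((w ⊕ d) ∨ ((¬d) ∧ p)) = T ⊕ T = F
¬(((p → d) ∧ (d ∧ (¬p))) ⊕ ((w ⊕ d) ∨ ((¬d) ∧ p))) = T

T


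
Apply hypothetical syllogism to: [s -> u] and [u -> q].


Hypothetical syllogism: from (P → Q) and (Q → R), infer (P → R).
Chain the two implications through the shared middle term 'u'.

s -> q


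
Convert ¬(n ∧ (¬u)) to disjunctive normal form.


Step 1: Apply De Morgan: ¬(n ∧ (¬u)) = ¬n ∨ ¬(¬u).
Step 2: Eliminate any double negations (¬¬X = X).

(¬n) ∨ u


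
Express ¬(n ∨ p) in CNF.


Step 1: Apply De Morgan: ¬(n ∨ p) = ¬n ∧ ¬p.

(¬n) ∧ (¬p)


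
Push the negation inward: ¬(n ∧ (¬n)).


De Morgan: the negation of a conjunction is the disjunction of the negations.
Distribute ¬ across ∧, flipping it to ∨, and negate each literal.

(¬n) ∨ n


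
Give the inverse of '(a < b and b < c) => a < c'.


The inverse of (P → Q) is (¬P → ¬Q). It is equivalent to the converse, not to the original.
Here P = '(a < b and b < c)' and Q = 'a < c'.

If not ((a < b and b < c)), then not (a < c).


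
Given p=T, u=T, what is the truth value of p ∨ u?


Disjunction is false only when both operands are false.
Substitute: p=T, u=T.
T ∨ T evaluates to T.

T


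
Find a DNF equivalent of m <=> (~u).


Step 1: m ↔ (¬u) is true exactly when both agree: (m ∧ (¬u)) ∨ (¬m ∧ ¬(¬u)).
Step 2: Eliminate any double negations (¬¬X = X).

(m & (~u)) | ((~m) & u)


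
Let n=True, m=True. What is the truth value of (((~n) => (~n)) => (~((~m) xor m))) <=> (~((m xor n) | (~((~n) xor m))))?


Substitute n=True, m=True:
… (earlier sub-steps elided)
(~m) xor m = False xor True = True
~((~m) xor m) = False
((~n) => (~n)) => (~((~m) xor m)) = True => False = False
m xor n = True xor True = False
~n = False
(~n) xor m = False xor True = True
~((~n) xor m) = False
(m xor n) | (~((~n) xor m)) = False | False = False
~((m xor n) | (~((~n) xor m))) = True
(((~n) => (~n)) => (~((~m) xor m))) <=> (~((m xor n) | (~((~n) xor m)))) = False <=> True = False

False


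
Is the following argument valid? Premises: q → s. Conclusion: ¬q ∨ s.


This matches the form of material implication: the conclusion follows in every model of the premises.

Valid.


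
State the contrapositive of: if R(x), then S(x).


The contrapositive of (P → Q) is (¬Q → ¬P); it is logically equivalent to the original.
Here P = 'R(x)' and Q = 'S(x)'.

If not (S(x)), then not (R(x)).


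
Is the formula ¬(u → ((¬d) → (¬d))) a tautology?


Build the truth table over {d, u}:
d | u | φ
---------
F | F | F
T | F | F
F | T | F
T | T | F
Counterexample at row 1: with d=F, u=F, the formula is F.

No, it is not a tautology.


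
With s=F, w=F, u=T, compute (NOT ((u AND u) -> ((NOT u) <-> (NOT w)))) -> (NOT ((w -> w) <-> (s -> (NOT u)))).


Substitute s=F, w=F, u=T:
… (earlier sub-steps elided)
NOT w = T
(NOT u) <-> (NOT w) = F <-> T = F
(u AND u) -> ((NOT u) <-> (NOT w)) = T -> F = F
NOT ((u AND u) -> ((NOT u) <-> (NOT w))) = T
w -> w = F -> F = T
NOT u = F
s -> (NOT u) = F -> F = T
(w -> w) <-> (s -> (NOT u)) = T <-> T = T
NOT ((w -> w) <-> (s -> (NOT u))) = F
(NOT ((u AND u) -> ((NOT u) <-> (NOT w)))) -> (NOT ((w -> w) <-> (s -> (NOT u)))) = T -> F = F

F


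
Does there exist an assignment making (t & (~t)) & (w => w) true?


Check all 4 assignments over {t, w}:
t | w | φ
---------
False | False | False
True | False | False
False | True | False
True | True | False
No assignment makes the formula true.

Unsatisfiable.


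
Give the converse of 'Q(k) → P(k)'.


The converse of (P → Q) is (Q → P). It is not in general equivalent to the original.
Here P = 'Q(k)' and Q = 'P(k)'.

If P(k), then Q(k).


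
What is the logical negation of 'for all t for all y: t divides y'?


Negation flips each quantifier (∀↔∃) and negates the inner predicate.
¬(for all t for all y: φ) = there exists t there exists y: ¬φ.

there exists t there exists y: NOT(t divides y)


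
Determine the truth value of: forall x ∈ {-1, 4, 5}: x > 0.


Evaluate the predicate on each element: -1:False, 4:True, 5:True.
Counterexample x = -1 fails the predicate.

False


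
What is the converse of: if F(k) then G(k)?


The converse of (P → Q) is (Q → P). It is not in general equivalent to the original.
Here P = 'F(k)' and Q = 'G(k)'.

If G(k), then F(k).


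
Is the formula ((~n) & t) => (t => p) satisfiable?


Search for a satisfying assignment over {n, p, t}.
Try n=False, p=False, t=False: the formula evaluates to True.
A satisfying assignment exists.

Satisfiable.


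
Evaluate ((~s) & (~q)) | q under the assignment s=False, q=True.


Substitute s=False, q=True:
~s = True
~q = False
(~s) & (~q) = True & False = False
((~s) & (~q)) | q = False | True = True

True


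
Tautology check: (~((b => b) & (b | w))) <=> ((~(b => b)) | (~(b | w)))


Build the truth table over {b, w}:
b | w | φ
---------
False | False | True
True | False | True
False | True | True
True | True | True
Every row evaluates to true.

Yes, it is a tautology.


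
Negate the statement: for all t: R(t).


¬(for all x: φ) = there exists x: ¬φ, and ¬(there exists x: φ) = for all x: ¬φ.
Apply to the universal statement.

there exists t: NOT(R(t))


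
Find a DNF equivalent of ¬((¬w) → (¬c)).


Step 1: Rewrite implication then negate: ¬(¬(¬w) ∨ (¬c)) = (¬w) ∧ ¬(¬c).
Step 2: Eliminate any double negations (¬¬X = X).

(¬w) ∧ c


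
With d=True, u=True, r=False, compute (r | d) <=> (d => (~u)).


Substitute d=True, u=True, r=False:
r | d = False | True = True
~u = False
d => (~u) = True => False = False
(r | d) <=> (d => (~u)) = True <=> False = False

False


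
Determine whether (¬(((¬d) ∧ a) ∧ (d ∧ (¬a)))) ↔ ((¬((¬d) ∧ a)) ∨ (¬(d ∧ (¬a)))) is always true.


Build the truth table over {a, d}:
a | d | φ
---------
F | F | T
T | F | T
F | T | T
T | T | T
Every row evaluates to true.

Yes, it is a tautology.


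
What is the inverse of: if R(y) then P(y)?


The inverse of (P → Q) is (¬P → ¬Q). It is equivalent to the converse, not to the original.
Here P = 'R(y)' and Q = 'P(y)'.

If not (R(y)), then not (P(y)).


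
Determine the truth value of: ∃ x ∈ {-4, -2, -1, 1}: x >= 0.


Evaluate the predicate on each element: -4:F, -2:F, -1:F, 1:T.
Witness x = 1 satisfies the predicate.

T


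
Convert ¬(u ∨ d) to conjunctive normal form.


Step 1: Apply De Morgan: ¬(u ∨ d) = ¬u ∧ ¬d.

(¬u) ∧ (¬d)


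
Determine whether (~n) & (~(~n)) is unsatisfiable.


Truth table over {n}:
n | φ
-----
False | False
True | False
Every row is false.

Yes, it is a contradiction.


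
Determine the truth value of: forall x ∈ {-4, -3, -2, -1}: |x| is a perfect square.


Evaluate the predicate on each element: -4:True, -3:False, -2:False, -1:True.
Counterexample x = -3 fails the predicate.

False


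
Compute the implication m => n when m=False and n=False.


Implication is false only when antecedent is true and consequent is false.
Substitute: m=False, n=False.
False => False evaluates to True.

True


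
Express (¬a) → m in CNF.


Step 1: Rewrite (¬a) → m as ¬(¬a) ∨ m.
Step 2: Eliminate any double negations (¬¬X = X).

a ∨ m


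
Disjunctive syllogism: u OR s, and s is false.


Disjunctive syllogism: from (P ∨ Q) and ¬P, infer Q.
One disjunct, 's', is ruled out; the other must hold.

u


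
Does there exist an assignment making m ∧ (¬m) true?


Check all 2 assignments over {m}:
m | φ
-----
F | F
T | F
No assignment makes the formula true.

Unsatisfiable.


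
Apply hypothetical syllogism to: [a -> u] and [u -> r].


Hypothetical syllogism: from (P → Q) and (Q → R), infer (P → R).
Chain the two implications through the shared middle term 'u'.

a -> r


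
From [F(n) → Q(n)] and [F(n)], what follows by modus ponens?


Modus ponens: from (P → Q) and P, infer Q.
P = 'F(n)' is asserted, and P → Q holds, so Q follows.

Q(n).


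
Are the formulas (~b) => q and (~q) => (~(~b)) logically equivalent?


Compare truth tables:
b | q | φ | ψ
-------------
False | False | False | False
True | False | True | True
False | True | True | True
True | True | True | True
The columns φ and ψ agree on every row.

Yes, they are logically equivalent.


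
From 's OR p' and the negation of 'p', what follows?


Disjunctive syllogism: from (P ∨ Q) and ¬P, infer Q.
One disjunct, 'p', is ruled out; the other must hold.

s


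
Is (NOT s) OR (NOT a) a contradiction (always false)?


Truth table over {a, s}:
a | s | φ
---------
F | F | T
T | F | T
F | T | T
T | T | F
Satisfying assignment at row 1: a=F, s=F gives T.

No, it is not a contradiction.


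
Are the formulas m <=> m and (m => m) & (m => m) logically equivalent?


Compare truth tables:
m | φ | ψ
---------
False | True | True
True | True | True
The columns φ and ψ agree on every row.

Yes, they are logically equivalent.


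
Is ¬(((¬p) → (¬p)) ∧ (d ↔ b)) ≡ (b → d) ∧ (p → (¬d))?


Compare truth tables:
b | d | p | φ | ψ
-----------------
F | F | F | F | T
T | F | F | T | F
F | T | F | T | T
T | T | F | F | T
F | F | T | F | T
T | F | T | T | F
F | T | T | T | F
T | T | T | F | F
They differ at row 1 (b=F, d=F, p=F): φ=F but ψ=T.

No, they are not logically equivalent.


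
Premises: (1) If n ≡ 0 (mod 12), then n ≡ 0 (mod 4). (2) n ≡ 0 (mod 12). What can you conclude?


Modus ponens: from (P → Q) and P, infer Q.
P = 'n ≡ 0 (mod 12)' is asserted, and P → Q holds, so Q follows.

n ≡ 0 (mod 4).


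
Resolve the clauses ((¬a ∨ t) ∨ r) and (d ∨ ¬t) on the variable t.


The clauses contain complementary literals t and ¬t.
Resolution eliminates this pair and disjoins the remaining literals (merging duplicates).

((r ∨ ¬a) ∨ d)


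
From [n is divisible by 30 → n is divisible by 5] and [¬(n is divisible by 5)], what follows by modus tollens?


Modus tollens: from (P → Q) and ¬Q, infer ¬P.
Q = 'n is divisible by 5' is denied; since P → Q, P must also fail.

Not (n is divisible by 30).


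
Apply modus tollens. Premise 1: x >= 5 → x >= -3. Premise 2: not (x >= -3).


Modus tollens: from (P → Q) and ¬Q, infer ¬P.
Q = 'x >= -3' is denied; since P → Q, P must also fail.

Not (x >= 5).


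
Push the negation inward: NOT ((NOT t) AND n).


De Morgan: the negation of a conjunction is the disjunction of the negations.
Distribute NOT across AND, flipping it to OR, and negate each literal.

t OR (NOT n)


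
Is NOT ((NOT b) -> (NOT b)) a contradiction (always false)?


Truth table over {b}:
b | φ
-----
F | F
T | F
Every row is false.

Yes, it is a contradiction.


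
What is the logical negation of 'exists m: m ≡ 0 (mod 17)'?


¬(forall x: φ) = exists x: ¬φ, and ¬(exists x: φ) = forall x: ¬φ.
Apply to the existential statement.

forall m: ~(m ≡ 0 (mod 17))


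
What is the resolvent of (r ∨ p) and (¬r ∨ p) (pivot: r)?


The clauses contain complementary literals r and ¬r.
Resolution eliminates this pair and disjoins the remaining literals (merging duplicates).

p


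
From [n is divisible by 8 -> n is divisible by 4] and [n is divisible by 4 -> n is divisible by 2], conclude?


Hypothetical syllogism: from (P → Q) and (Q → R), infer (P → R).
Chain the two implications through the shared middle term 'n is divisible by 4'.

n is divisible by 8 -> n is divisible by 2


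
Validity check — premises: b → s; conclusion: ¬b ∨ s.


This matches the form of material implication: the conclusion follows in every model of the premises.

Valid.


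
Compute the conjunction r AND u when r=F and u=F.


Conjunction is true only when both operands are true.
Substitute: r=F, u=F.
F AND F evaluates to F.

F


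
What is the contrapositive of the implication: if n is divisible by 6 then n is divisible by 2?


The contrapositive of (P → Q) is (¬Q → ¬P); it is logically equivalent to the original.
Here P = 'n is divisible by 6' and Q = 'n is divisible by 2'.

If not (n is divisible by 2), then not (n is divisible by 6).


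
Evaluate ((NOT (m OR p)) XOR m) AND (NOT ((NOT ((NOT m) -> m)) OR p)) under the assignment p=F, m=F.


Substitute p=F, m=F:
m OR p = F OR F = F
NOT (m OR p) = T
(NOT (m OR p)) XOR m = T XOR F = T
NOT m = T
(NOT m) -> m = T -> F = F
NOT ((NOT m) -> m) = T
(NOT ((NOT m) -> m)) OR p = T OR F = T
NOT ((NOT ((NOT m) -> m)) OR p) = F
((NOT (m OR p)) XOR m) AND (NOT ((NOT ((NOT m) -> m)) OR p)) = T AND F = F

F


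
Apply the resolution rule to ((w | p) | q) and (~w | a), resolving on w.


The clauses contain complementary literals w and ~w.
Resolution eliminates this pair and disjoins the remaining literals (merging duplicates).

((q | p) | a)


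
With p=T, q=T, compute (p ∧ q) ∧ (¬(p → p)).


Substitute p=T, q=T:
p ∧ q = T ∧ T = T
p → p = T → T = T
¬(p → p) = F
(p ∧ q) ∧ (¬(p → p)) = T ∧ F = F

F


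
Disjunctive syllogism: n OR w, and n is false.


Disjunctive syllogism: from (P ∨ Q) and ¬P, infer Q.
One disjunct, 'n', is ruled out; the other must hold.

w


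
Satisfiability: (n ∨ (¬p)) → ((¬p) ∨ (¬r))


Search for a satisfying assignment over {n, p, r}.
Try n=F, p=F, r=F: the formula evaluates to T.
A satisfying assignment exists.

Satisfiable.


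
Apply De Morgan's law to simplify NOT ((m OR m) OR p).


De Morgan: the negation of a disjunction is the conjunction of the negations.
Distribute NOT across OR, flipping it to AND, and negate each literal.

((NOT m) AND (NOT m)) AND (NOT p)


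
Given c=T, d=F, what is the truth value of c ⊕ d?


Exclusive or is true when exactly one operand is true.
Substitute: c=T, d=F.
T ⊕ F evaluates to T.

T


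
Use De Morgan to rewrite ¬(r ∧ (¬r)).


De Morgan: the negation of a conjunction is the disjunction of the negations.
Distribute ¬ across ∧, flipping it to ∨, and negate each literal.

(¬r) ∨ r


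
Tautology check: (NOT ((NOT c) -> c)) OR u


Build the truth table over {c, u}:
c | u | φ
---------
F | F | T
T | F | F
F | T | T
T | T | T
Counterexample at row 2: with c=T, u=F, the formula is F.

No, it is not a tautology.


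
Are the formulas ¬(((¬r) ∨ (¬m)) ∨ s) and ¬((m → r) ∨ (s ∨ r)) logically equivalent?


Compare truth tables:
m | r | s | φ | ψ
-----------------
F | F | F | F | F
T | F | F | F | T
F | T | F | F | F
T | T | F | T | F
F | F | T | F | F
T | F | T | F | F
F | T | T | F | F
T | T | T | F | F
They differ at row 2 (m=T, r=F, s=F): φ=F but ψ=T.

No, they are not logically equivalent.


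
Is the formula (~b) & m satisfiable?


Search for a satisfying assignment over {b, m}.
Try b=False, m=True: the formula evaluates to True.
A satisfying assignment exists.

Satisfiable.


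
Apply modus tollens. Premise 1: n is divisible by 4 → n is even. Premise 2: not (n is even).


Modus tollens: from (P → Q) and ¬Q, infer ¬P.
Q = 'n is even' is denied; since P → Q, P must also fail.

Not (n is divisible by 4).


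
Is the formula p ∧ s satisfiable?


Search for a satisfying assignment over {p, s}.
Try p=T, s=T: the formula evaluates to T.
A satisfying assignment exists.

Satisfiable.


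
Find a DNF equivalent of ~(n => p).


Step 1: Rewrite implication then negate: ¬(¬n ∨ p) = n ∧ ¬p.

n & (~p)


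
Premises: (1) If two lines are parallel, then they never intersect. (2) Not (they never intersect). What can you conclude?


Modus tollens: from (P → Q) and ¬Q, infer ¬P.
Q = 'they never intersect' is denied; since P → Q, P must also fail.

Not (two lines are parallel).


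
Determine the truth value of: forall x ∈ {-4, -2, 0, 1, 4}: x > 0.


Evaluate the predicate on each element: -4:False, -2:False, 0:False, 1:True, 4:True.
Counterexample x = -4 fails the predicate.

False


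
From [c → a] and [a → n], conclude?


Hypothetical syllogism: from (P → Q) and (Q → R), infer (P → R).
Chain the two implications through the shared middle term 'a'.

c → n


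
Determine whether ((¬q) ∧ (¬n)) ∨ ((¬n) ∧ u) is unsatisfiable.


Truth table over {n, q, u}:
n | q | u | φ
-------------
F | F | F | T
T | F | F | F
F | T | F | F
T | T | F | F
F | F | T | T
T | F | T | F
F | T | T | T
T | T | T | F
Satisfying assignment at row 1: n=F, q=F, u=F gives T.

No, it is not a contradiction.


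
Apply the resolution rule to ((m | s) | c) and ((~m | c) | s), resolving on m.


The clauses contain complementary literals m and ~m.
Resolution eliminates this pair and disjoins the remaining literals (merging duplicates).

(s | c)


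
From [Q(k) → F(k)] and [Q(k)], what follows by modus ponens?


Modus ponens: from (P → Q) and P, infer Q.
P = 'Q(k)' is asserted, and P → Q holds, so Q follows.

F(k).


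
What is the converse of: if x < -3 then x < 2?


The converse of (P → Q) is (Q → P). It is not in general equivalent to the original.
Here P = 'x < -3' and Q = 'x < 2'.

If x < 2, then x < -3.


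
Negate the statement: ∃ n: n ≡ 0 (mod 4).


¬(∀ x: φ) = ∃ x: ¬φ, and ¬(∃ x: φ) = ∀ x: ¬φ.
Apply to the existential statement.

∀ n: ¬(n ≡ 0 (mod 4))


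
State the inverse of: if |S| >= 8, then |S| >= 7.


The inverse of (P → Q) is (¬P → ¬Q). It is equivalent to the converse, not to the original.
Here P = '|S| >= 8' and Q = '|S| >= 7'.

If not (|S| >= 8), then not (|S| >= 7).


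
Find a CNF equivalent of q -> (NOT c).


Step 1: Rewrite q → (¬c) as ¬q ∨ (¬c).

(NOT q) OR (NOT c)


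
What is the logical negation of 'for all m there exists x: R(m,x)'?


Negation flips each quantifier (∀↔∃) and negates the inner predicate.
¬(for all m there exists x: φ) = there exists m for all x: ¬φ.

there exists m for all x: NOT(R(m,x))


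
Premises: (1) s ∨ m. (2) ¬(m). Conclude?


Disjunctive syllogism: from (P ∨ Q) and ¬P, infer Q.
One disjunct, 'm', is ruled out; the other must hold.

s


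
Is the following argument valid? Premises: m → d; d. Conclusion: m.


This is affirming the consequent (fallacy). There exist truth assignments where the premises are all true but the conclusion is false.

Invalid.


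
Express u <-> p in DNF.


Step 1: u ↔ p is true exactly when both agree: (u ∧ p) ∨ (¬u ∧ ¬p).

(u AND p) OR ((NOT u) AND (NOT p))


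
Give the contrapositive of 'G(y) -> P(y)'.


The contrapositive of (P → Q) is (¬Q → ¬P); it is logically equivalent to the original.
Here P = 'G(y)' and Q = 'P(y)'.

If not (P(y)), then not (G(y)).


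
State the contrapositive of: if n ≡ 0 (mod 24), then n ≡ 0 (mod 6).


The contrapositive of (P → Q) is (¬Q → ¬P); it is logically equivalent to the original.
Here P = 'n ≡ 0 (mod 24)' and Q = 'n ≡ 0 (mod 6)'.

If not (n ≡ 0 (mod 6)), then not (n ≡ 0 (mod 24)).


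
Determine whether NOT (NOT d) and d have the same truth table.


Compare truth tables:
d | φ | ψ
---------
F | F | F
T | T | T
The columns φ and ψ agree on every row.

Yes, they are logically equivalent.


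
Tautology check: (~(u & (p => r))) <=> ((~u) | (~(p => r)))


Build the truth table over {p, r, u}:
p | r | u | φ
-------------
False | False | False | True
True | False | False | True
False | True | False | True
True | True | False | True
False | False | True | True
True | False | True | True
False | True | True | True
True | True | True | True
Every row evaluates to true.

Yes, it is a tautology.


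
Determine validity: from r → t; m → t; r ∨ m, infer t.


This matches the form of proof by cases: the conclusion follows in every model of the premises.

Valid.


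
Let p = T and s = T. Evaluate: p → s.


Implication is false only when antecedent is true and consequent is false.
Substitute: p=T, s=T.
T → T evaluates to T.

T


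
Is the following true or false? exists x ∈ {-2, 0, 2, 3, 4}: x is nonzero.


Evaluate the predicate on each element: -2:True, 0:False, 2:True, 3:True, 4:True.
Witness x = -2 satisfies the predicate.

True


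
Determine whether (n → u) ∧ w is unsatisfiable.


Truth table over {n, u, w}:
n | u | w | φ
-------------
F | F | F | F
T | F | F | F
F | T | F | F
T | T | F | F
F | F | T | T
T | F | T | F
F | T | T | T
T | T | T | T
Satisfying assignment at row 5: n=F, u=F, w=T gives T.

No, it is not a contradiction.


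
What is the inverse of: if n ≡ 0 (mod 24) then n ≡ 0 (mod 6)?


The inverse of (P → Q) is (¬P → ¬Q). It is equivalent to the converse, not to the original.
Here P = 'n ≡ 0 (mod 24)' and Q = 'n ≡ 0 (mod 6)'.

If not (n ≡ 0 (mod 24)), then not (n ≡ 0 (mod 6)).


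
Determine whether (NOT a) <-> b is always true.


Build the truth table over {a, b}:
a | b | φ
---------
F | F | F
T | F | T
F | T | T
T | T | F
Counterexample at row 1: with a=F, b=F, the formula is F.

No, it is not a tautology.


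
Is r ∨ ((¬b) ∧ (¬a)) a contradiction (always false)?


Truth table over {a, b, r}:
a | b | r | φ
-------------
F | F | F | T
T | F | F | F
F | T | F | F
T | T | F | F
F | F | T | T
T | F | T | T
F | T | T | T
T | T | T | T
Satisfying assignment at row 1: a=F, b=F, r=F gives T.

No, it is not a contradiction.


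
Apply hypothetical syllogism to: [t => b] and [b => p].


Hypothetical syllogism: from (P → Q) and (Q → R), infer (P → R).
Chain the two implications through the shared middle term 'b'.

t => p


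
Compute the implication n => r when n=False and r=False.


Implication is false only when antecedent is true and consequent is false.
Substitute: n=False, r=False.
False => False evaluates to True.

True


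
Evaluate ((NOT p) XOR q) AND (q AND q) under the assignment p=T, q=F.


Substitute p=T, q=F:
NOT p = F
(NOT p) XOR q = F XOR F = F
q AND q = F AND F = F
((NOT p) XOR q) AND (q AND q) = F AND F = F

F


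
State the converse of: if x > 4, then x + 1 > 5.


The converse of (P → Q) is (Q → P). It is not in general equivalent to the original.
Here P = 'x > 4' and Q = 'x + 1 > 5'.

If x + 1 > 5, then x > 4.


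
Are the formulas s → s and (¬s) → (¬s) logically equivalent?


Compare truth tables:
s | φ | ψ
---------
F | T | T
T | T | T
The columns φ and ψ agree on every row.

Yes, they are logically equivalent.
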